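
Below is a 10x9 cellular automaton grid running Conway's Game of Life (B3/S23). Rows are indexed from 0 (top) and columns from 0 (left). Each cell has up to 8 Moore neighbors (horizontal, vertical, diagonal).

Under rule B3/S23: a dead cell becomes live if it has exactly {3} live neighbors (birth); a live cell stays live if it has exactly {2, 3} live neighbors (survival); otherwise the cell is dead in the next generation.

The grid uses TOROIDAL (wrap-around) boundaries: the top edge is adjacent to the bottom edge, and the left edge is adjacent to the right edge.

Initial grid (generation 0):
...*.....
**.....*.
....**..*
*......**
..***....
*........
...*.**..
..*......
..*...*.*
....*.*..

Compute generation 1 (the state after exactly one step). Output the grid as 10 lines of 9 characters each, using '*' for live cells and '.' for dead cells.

Answer: .........
*...*...*
.*....*..
*....*.**
**.*.....
..*..*...
.........
..**.***.
...*.*.*.
...*.*.*.

Derivation:
Simulating step by step:
Generation 0 (given above): 23 live cells
Generation 1: 25 live cells
(generation 1 grid is the final answer)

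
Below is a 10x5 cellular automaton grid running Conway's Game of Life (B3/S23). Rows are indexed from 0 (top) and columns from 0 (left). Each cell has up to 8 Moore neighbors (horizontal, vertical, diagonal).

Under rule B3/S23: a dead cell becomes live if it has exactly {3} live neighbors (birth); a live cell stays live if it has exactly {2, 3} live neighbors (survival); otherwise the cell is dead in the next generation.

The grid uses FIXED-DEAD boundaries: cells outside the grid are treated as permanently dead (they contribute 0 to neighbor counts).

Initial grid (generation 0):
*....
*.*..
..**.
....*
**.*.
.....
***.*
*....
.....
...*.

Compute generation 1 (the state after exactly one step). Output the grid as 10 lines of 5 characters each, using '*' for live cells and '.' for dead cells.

Answer: .*...
..**.
.***.
.*..*
.....
...*.
**...
*....
.....
.....

Derivation:
Simulating step by step:
Generation 0 (given above): 15 live cells
Generation 1: 12 live cells
(generation 1 grid is the final answer)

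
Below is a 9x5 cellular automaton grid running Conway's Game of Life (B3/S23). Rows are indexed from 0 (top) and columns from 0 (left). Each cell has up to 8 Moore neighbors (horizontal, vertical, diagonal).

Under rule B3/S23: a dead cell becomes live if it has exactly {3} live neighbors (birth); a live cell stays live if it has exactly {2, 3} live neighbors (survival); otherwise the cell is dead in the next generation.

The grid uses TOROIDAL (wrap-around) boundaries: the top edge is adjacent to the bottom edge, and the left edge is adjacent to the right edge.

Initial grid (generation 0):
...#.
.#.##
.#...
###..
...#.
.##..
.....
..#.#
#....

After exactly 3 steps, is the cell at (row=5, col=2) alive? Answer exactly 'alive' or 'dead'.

Answer: dead

Derivation:
Simulating step by step:
Generation 0 (given above): 14 live cells
Generation 1: 19 live cells
#.##.
#..##
...##
###..
#..#.
..#..
.###.
.....
...##
Generation 2: 19 live cells
###..
##...
.....
###..
#..##
....#
.###.
....#
..###
Generation 3: 19 live cells
.....
#.#..
..#..
####.
..##.
.#...
#.###
##..#
..#.#

Cell (5,2) at generation 3: 0 -> dead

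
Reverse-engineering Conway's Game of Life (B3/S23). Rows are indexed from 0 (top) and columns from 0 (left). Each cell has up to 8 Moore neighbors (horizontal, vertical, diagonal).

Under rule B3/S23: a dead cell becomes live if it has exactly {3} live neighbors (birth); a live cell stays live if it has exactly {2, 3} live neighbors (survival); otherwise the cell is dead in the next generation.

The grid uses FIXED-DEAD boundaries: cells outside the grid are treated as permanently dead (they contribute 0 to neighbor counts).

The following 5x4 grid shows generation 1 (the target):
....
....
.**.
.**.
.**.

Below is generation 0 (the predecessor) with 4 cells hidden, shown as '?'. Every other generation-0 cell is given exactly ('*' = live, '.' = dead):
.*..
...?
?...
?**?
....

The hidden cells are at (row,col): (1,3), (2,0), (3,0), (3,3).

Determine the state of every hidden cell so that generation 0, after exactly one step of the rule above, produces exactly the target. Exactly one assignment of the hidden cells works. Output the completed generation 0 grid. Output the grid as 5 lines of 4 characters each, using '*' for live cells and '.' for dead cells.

Hidden generation-0 cells (in order): (1,3), (2,0), (3,0), (3,3).
A hidden cell only influences target cells in its own 3x3 neighborhood. Try each of the 2^4 = 16 assignments, step the completed generation 0 forward once under B3/S23, and compare with the target:
  (1,3)=. (2,0)=. (3,0)=. (3,3)=. -> step gives (2,1)='.' but target has '*' -> reject
  (1,3)=. (2,0)=. (3,0)=. (3,3)=* -> step gives (2,1)='.' but target has '*' -> reject
  (1,3)=. (2,0)=. (3,0)=* (3,3)=. -> step gives (2,2)='.' but target has '*' -> reject
  (1,3)=. (2,0)=. (3,0)=* (3,3)=* -> step reproduces the target at every cell -> ACCEPT
  (1,3)=. (2,0)=* (3,0)=. (3,3)=. -> step gives (2,2)='.' but target has '*' -> reject
  (1,3)=. (2,0)=* (3,0)=. (3,3)=* -> step gives (4,1)='.' but target has '*' -> reject
  (1,3)=. (2,0)=* (3,0)=* (3,3)=. -> step gives (2,0)='*' but target has '.' -> reject
  (1,3)=. (2,0)=* (3,0)=* (3,3)=* -> step gives (2,0)='*' but target has '.' -> reject
  (1,3)=* (2,0)=. (3,0)=. (3,3)=. -> step gives (2,1)='.' but target has '*' -> reject
  (1,3)=* (2,0)=. (3,0)=. (3,3)=* -> step gives (2,1)='.' but target has '*' -> reject
  (1,3)=* (2,0)=. (3,0)=* (3,3)=. -> step gives (3,2)='.' but target has '*' -> reject
  (1,3)=* (2,0)=. (3,0)=* (3,3)=* -> step gives (2,2)='.' but target has '*' -> reject
  (1,3)=* (2,0)=* (3,0)=. (3,3)=. -> step gives (3,2)='.' but target has '*' -> reject
  (1,3)=* (2,0)=* (3,0)=. (3,3)=* -> step gives (2,2)='.' but target has '*' -> reject
  (1,3)=* (2,0)=* (3,0)=* (3,3)=. -> step gives (2,0)='*' but target has '.' -> reject
  (1,3)=* (2,0)=* (3,0)=* (3,3)=* -> step gives (2,0)='*' but target has '.' -> reject
Unique solution: (1,3)=dead, (2,0)=dead, (3,0)=live, (3,3)=live.
Check: live-neighbor counts of every cell in the completed generation 0:
1010
1110
2332
1221
2332
Applying B3/S23 to generation 0 with these counts gives:
....
....
.**.
.**.
.**.
which matches the target exactly.

Answer: .*..
....
....
****
....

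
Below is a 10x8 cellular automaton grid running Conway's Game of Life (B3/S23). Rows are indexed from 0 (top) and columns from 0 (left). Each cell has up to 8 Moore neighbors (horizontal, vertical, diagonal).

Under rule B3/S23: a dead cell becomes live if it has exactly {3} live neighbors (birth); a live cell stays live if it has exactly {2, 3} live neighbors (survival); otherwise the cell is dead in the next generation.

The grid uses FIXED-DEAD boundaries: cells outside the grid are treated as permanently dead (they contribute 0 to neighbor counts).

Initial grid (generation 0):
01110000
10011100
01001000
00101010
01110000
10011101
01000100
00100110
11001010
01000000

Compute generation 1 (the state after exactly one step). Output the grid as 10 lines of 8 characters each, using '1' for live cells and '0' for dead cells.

Answer: 01110000
10000100
01100000
00001100
01000010
10010110
01110000
10101010
11100010
11000000

Derivation:
Simulating step by step:
Generation 0 (given above): 30 live cells
Generation 1: 28 live cells
(generation 1 grid is the final answer)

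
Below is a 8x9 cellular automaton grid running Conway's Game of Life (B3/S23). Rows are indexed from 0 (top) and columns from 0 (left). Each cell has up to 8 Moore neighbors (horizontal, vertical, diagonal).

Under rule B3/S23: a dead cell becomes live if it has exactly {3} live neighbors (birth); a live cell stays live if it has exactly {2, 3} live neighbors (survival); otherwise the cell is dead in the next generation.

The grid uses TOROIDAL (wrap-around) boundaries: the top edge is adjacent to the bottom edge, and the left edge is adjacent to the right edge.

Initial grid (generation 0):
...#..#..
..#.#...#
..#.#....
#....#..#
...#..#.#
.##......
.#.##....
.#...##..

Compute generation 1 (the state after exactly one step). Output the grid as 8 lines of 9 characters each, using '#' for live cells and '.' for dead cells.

Answer: ..###.##.
..#.##...
##..##..#
#..###.##
.##....##
##..#....
##.###...
...#.##..

Derivation:
Simulating step by step:
Generation 0 (given above): 21 live cells
Generation 1: 34 live cells
(generation 1 grid is the final answer)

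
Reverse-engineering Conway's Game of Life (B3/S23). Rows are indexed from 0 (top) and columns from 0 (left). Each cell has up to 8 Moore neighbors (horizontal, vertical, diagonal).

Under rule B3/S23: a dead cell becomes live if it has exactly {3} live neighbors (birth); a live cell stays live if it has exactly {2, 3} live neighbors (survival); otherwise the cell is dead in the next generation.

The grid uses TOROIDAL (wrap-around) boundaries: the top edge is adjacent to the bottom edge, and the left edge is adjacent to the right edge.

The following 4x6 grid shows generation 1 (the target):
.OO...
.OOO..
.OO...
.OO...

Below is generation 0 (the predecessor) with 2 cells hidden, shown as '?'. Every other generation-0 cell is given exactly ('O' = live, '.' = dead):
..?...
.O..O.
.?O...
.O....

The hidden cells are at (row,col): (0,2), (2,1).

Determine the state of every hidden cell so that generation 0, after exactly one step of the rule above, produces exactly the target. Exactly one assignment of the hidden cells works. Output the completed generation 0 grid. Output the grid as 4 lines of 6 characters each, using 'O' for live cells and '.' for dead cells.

Hidden generation-0 cells (in order): (0,2), (2,1).
A hidden cell only influences target cells in its own 3x3 neighborhood. Try each of the 2^2 = 4 assignments, step the completed generation 0 forward once under B3/S23, and compare with the target:
  (0,2)=. (2,1)=. -> step gives (0,1)='.' but target has 'O' -> reject
  (0,2)=. (2,1)=O -> step gives (0,1)='.' but target has 'O' -> reject
  (0,2)=O (2,1)=. -> step reproduces the target at every cell -> ACCEPT
  (0,2)=O (2,1)=O -> step gives (1,2)='.' but target has 'O' -> reject
Unique solution: (0,2)=live, (2,1)=dead.
Check: live-neighbor counts of every cell in the completed generation 0:
232211
123301
232211
123200
Applying B3/S23 to generation 0 with these counts gives:
.OO...
.OOO..
.OO...
.OO...
which matches the target exactly.

Answer: ..O...
.O..O.
..O...
.O....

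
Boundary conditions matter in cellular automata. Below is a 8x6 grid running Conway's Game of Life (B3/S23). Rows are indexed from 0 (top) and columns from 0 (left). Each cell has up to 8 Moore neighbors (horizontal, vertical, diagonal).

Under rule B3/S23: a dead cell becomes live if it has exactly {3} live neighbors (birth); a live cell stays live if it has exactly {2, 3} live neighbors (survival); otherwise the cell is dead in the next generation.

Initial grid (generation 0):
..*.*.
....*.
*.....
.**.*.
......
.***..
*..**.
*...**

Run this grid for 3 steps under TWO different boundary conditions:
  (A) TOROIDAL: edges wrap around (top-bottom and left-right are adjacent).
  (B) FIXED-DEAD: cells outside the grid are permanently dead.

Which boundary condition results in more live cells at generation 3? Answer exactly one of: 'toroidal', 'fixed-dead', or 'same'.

Answer: toroidal

Derivation:
Under TOROIDAL boundary, generation 3:
..**..
**.*..
*.**.*
.**...
*..*..
.*.*..
...*.*
.*....
Population = 18

Under FIXED-DEAD boundary, generation 3:
......
......
...*..
..*...
.*..*.
**.**.
.*...*
....**
Population = 12

Comparison: toroidal=18, fixed-dead=12 -> toroidal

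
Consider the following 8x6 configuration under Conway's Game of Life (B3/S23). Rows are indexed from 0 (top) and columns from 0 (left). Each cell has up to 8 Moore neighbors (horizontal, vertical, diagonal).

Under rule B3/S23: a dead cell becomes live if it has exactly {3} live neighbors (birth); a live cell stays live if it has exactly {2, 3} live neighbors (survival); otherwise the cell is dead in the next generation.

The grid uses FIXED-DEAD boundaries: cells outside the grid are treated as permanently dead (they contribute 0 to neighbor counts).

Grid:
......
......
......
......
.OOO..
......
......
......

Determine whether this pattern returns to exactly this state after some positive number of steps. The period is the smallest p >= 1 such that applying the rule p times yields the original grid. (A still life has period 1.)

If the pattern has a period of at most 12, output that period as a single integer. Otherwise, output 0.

Simulating and comparing each generation to the original:
Gen 0 (original, given above): 3 live cells
Gen 1: 3 live cells, differs from original
Gen 2: 3 live cells, MATCHES original -> period = 2

Answer: 2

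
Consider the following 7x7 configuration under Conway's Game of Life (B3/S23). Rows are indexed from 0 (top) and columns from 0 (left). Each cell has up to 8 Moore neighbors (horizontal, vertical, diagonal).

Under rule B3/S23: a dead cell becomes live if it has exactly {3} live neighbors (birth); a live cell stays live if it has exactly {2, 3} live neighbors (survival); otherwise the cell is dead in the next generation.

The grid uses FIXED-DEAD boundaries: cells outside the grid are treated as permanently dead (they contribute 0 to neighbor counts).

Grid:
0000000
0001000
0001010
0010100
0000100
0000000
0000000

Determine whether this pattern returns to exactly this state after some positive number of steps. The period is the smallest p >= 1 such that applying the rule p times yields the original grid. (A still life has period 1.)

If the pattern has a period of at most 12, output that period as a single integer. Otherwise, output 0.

Simulating and comparing each generation to the original:
Gen 0 (original, given above): 6 live cells
Gen 1: 6 live cells, differs from original
Gen 2: 6 live cells, MATCHES original -> period = 2

Answer: 2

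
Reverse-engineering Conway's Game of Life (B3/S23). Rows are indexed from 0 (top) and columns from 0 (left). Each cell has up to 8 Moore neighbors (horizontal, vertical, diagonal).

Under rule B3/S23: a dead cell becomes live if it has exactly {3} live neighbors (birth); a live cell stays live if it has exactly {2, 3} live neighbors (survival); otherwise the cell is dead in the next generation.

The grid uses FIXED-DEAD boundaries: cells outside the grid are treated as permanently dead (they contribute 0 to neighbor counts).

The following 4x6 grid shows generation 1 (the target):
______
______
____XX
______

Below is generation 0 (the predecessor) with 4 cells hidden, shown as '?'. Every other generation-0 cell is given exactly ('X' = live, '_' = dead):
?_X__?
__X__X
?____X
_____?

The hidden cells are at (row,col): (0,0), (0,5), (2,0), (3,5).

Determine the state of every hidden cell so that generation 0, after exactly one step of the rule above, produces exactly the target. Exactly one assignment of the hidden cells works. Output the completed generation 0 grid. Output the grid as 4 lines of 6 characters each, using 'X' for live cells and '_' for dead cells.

Answer: __X___
__X__X
_____X
_____X

Derivation:
Hidden generation-0 cells (in order): (0,0), (0,5), (2,0), (3,5).
A hidden cell only influences target cells in its own 3x3 neighborhood. Try each of the 2^4 = 16 assignments, step the completed generation 0 forward once under B3/S23, and compare with the target:
  (0,0)=_ (0,5)=_ (2,0)=_ (3,5)=_ -> step gives (2,4)='_' but target has 'X' -> reject
  (0,0)=_ (0,5)=_ (2,0)=_ (3,5)=X -> step reproduces the target at every cell -> ACCEPT
  (0,0)=_ (0,5)=_ (2,0)=X (3,5)=_ -> step gives (1,1)='X' but target has '_' -> reject
  (0,0)=_ (0,5)=_ (2,0)=X (3,5)=X -> step gives (1,1)='X' but target has '_' -> reject
  (0,0)=_ (0,5)=X (2,0)=_ (3,5)=_ -> step gives (1,4)='X' but target has '_' -> reject
  (0,0)=_ (0,5)=X (2,0)=_ (3,5)=X -> step gives (1,4)='X' but target has '_' -> reject
  (0,0)=_ (0,5)=X (2,0)=X (3,5)=_ -> step gives (1,1)='X' but target has '_' -> reject
  (0,0)=_ (0,5)=X (2,0)=X (3,5)=X -> step gives (1,1)='X' but target has '_' -> reject
  (0,0)=X (0,5)=_ (2,0)=_ (3,5)=_ -> step gives (0,1)='X' but target has '_' -> reject
  (0,0)=X (0,5)=_ (2,0)=_ (3,5)=X -> step gives (0,1)='X' but target has '_' -> reject
  (0,0)=X (0,5)=_ (2,0)=X (3,5)=_ -> step gives (0,1)='X' but target has '_' -> reject
  (0,0)=X (0,5)=_ (2,0)=X (3,5)=X -> step gives (0,1)='X' but target has '_' -> reject
  (0,0)=X (0,5)=X (2,0)=_ (3,5)=_ -> step gives (0,1)='X' but target has '_' -> reject
  (0,0)=X (0,5)=X (2,0)=_ (3,5)=X -> step gives (0,1)='X' but target has '_' -> reject
  (0,0)=X (0,5)=X (2,0)=X (3,5)=_ -> step gives (0,1)='X' but target has '_' -> reject
  (0,0)=X (0,5)=X (2,0)=X (3,5)=X -> step gives (0,1)='X' but target has '_' -> reject
Unique solution: (0,0)=dead, (0,5)=dead, (2,0)=dead, (3,5)=live.
Check: live-neighbor counts of every cell in the completed generation 0:
021211
021221
011132
000021
Applying B3/S23 to generation 0 with these counts gives:
______
______
____XX
______
which matches the target exactly.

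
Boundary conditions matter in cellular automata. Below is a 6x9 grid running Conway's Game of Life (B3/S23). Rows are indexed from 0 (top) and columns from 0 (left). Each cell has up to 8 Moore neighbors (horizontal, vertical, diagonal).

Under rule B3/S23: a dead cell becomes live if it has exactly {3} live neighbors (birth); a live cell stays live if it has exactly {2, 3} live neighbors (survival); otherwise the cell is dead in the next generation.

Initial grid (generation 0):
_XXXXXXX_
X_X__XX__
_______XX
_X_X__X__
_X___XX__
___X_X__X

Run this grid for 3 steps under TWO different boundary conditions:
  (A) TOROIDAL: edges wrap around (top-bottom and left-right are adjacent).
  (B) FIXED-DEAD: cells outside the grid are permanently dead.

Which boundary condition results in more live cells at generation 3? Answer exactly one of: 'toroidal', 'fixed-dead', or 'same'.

Under TOROIDAL boundary, generation 3:
_________
__XX__X__
_XX_XXX__
__X_____X
__X_XX___
_X_X_____
Population = 15

Under FIXED-DEAD boundary, generation 3:
__XX___X_
____XXXXX
_X___X_XX
_X__X_X__
___X_____
_________
Population = 16

Comparison: toroidal=15, fixed-dead=16 -> fixed-dead

Answer: fixed-dead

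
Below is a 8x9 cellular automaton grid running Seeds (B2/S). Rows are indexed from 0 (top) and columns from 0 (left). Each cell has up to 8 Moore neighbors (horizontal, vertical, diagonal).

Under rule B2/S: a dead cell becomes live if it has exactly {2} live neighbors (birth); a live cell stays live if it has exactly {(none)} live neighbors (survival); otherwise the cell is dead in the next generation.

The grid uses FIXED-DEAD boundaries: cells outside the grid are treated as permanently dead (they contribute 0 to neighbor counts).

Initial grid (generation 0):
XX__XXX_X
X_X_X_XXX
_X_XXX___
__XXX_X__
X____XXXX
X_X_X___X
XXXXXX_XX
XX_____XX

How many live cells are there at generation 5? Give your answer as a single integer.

Simulating step by step:
Generation 0 (given above): 41 live cells
Generation 1: 6 live cells
__X______
_________
X_______X
X_______X
_________
_________
_________
_____X___
Generation 2: 5 live cells
_________
_X_______
_X_____X_
_X_____X_
_________
_________
_________
_________
Generation 3: 8 live cells
_________
X_X______
______X_X
X_X___X_X
_________
_________
_________
_________
Generation 4: 11 live cells
_X_______
_X_____X_
X_XX_X___
_X___X___
_X_____X_
_________
_________
_________
Generation 5: 9 live cells
X_X______
___XX_X__
_________
___X_____
X_X___X__
_________
_________
_________
Population at generation 5: 9

Answer: 9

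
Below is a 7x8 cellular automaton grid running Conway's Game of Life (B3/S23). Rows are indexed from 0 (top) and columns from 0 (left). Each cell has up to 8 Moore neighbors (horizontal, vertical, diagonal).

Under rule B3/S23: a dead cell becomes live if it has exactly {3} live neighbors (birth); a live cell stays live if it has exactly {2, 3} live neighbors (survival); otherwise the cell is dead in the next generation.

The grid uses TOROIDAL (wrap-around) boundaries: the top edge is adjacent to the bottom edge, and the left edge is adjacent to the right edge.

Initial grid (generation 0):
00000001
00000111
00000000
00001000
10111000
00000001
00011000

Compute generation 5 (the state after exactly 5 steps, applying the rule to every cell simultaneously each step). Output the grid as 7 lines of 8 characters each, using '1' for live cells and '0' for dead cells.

Simulating step by step:
Generation 0 (given above): 12 live cells
Generation 1: 11 live cells
00001101
00000011
00000110
00001000
00011000
00100000
00000000
Generation 2: 12 live cells
00000101
00001001
00000111
00011000
00011000
00010000
00000000
Generation 3: 13 live cells
00000010
10001001
00010111
00010010
00100000
00011000
00000000
Generation 4: 15 live cells
00000001
10001000
10010100
00111111
00101000
00010000
00000000
Generation 5: 13 live cells
(generation 5 grid is the final answer)

Answer: 00000000
10001001
11100000
01100011
00100010
00010000
00000000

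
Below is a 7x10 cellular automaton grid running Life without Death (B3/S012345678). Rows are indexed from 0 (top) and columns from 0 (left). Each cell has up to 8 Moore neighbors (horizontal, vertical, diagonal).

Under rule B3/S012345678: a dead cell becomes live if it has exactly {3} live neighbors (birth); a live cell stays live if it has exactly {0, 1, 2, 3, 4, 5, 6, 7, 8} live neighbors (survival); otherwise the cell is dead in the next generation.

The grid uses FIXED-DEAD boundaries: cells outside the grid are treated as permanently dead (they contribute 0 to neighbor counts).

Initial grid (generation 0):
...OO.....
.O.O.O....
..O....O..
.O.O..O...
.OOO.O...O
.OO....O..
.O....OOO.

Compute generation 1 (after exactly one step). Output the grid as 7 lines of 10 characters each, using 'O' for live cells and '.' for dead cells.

Answer: ..OOO.....
.O.O.O....
.OOOO.OO..
.O.OO.O...
OOOOOOO..O
OOOO...O..
.OO...OOO.

Derivation:
Simulating step by step:
Generation 0 (given above): 22 live cells
Generation 1: 34 live cells
(generation 1 grid is the final answer)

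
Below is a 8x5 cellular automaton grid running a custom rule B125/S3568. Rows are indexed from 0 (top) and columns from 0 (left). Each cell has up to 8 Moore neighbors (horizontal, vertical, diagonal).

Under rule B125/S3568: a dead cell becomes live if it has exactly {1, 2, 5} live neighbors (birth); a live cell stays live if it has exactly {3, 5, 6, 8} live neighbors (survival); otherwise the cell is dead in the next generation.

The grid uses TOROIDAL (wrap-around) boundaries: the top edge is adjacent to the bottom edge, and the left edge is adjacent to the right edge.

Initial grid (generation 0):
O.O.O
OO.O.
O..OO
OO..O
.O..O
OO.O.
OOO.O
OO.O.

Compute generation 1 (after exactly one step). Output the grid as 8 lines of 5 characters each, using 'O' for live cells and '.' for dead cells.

Simulating step by step:
Generation 0 (given above): 24 live cells
Generation 1: 22 live cells
(generation 1 grid is the final answer)

Answer: O...O
O....
OO.OO
OO..O
.....
OOOOO
OOO.O
OOO..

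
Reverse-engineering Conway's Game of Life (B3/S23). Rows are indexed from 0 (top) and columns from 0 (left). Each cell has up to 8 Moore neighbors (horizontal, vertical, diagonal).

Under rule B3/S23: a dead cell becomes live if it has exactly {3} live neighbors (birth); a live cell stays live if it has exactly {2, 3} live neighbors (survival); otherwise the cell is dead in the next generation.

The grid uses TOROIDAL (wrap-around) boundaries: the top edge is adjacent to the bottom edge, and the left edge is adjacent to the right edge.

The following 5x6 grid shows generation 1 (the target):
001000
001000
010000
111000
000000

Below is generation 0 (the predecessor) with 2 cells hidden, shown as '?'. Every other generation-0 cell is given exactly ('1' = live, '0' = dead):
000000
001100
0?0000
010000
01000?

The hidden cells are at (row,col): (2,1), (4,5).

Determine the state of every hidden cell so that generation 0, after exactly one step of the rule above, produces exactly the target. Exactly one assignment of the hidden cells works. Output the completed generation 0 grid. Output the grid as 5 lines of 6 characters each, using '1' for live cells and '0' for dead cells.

Answer: 000000
001100
010000
010000
010000

Derivation:
Hidden generation-0 cells (in order): (2,1), (4,5).
A hidden cell only influences target cells in its own 3x3 neighborhood. Try each of the 2^2 = 4 assignments, step the completed generation 0 forward once under B3/S23, and compare with the target:
  (2,1)=0 (4,5)=0 -> step gives (1,2)='0' but target has '1' -> reject
  (2,1)=0 (4,5)=1 -> step gives (1,2)='0' but target has '1' -> reject
  (2,1)=1 (4,5)=0 -> step reproduces the target at every cell -> ACCEPT
  (2,1)=1 (4,5)=1 -> step gives (3,0)='0' but target has '1' -> reject
Unique solution: (2,1)=live, (4,5)=dead.
Check: live-neighbor counts of every cell in the completed generation 0:
123210
122110
224210
323000
212000
Applying B3/S23 to generation 0 with these counts gives:
001000
001000
010000
111000
000000
which matches the target exactly.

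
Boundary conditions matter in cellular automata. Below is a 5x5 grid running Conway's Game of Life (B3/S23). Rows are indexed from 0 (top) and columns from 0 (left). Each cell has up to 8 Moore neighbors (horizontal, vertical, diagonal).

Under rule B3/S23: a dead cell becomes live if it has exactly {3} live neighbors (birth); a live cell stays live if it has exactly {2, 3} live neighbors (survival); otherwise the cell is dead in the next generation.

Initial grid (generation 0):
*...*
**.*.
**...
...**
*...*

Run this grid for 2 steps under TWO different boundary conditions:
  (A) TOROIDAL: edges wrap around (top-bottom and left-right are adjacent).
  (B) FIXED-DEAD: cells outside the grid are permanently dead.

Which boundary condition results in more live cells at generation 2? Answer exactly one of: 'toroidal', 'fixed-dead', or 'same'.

Under TOROIDAL boundary, generation 2:
.....
..**.
.*.*.
.....
..*..
Population = 5

Under FIXED-DEAD boundary, generation 2:
.*...
..**.
*...*
**...
..***
Population = 10

Comparison: toroidal=5, fixed-dead=10 -> fixed-dead

Answer: fixed-dead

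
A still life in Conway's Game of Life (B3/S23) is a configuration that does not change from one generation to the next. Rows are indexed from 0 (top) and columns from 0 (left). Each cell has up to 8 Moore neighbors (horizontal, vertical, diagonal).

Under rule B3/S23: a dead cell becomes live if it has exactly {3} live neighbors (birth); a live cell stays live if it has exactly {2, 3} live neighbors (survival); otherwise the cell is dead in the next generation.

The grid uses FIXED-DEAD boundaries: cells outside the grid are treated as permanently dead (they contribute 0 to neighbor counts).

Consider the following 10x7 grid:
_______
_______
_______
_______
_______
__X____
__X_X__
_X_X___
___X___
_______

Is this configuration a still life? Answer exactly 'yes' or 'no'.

Answer: no

Derivation:
Compute generation 1 and compare to generation 0 (given above):
Generation 1:
_______
_______
_______
_______
_______
___X___
_XX____
___XX__
__X____
_______
Cell (5,2) differs: gen0=1 vs gen1=0 -> NOT a still life.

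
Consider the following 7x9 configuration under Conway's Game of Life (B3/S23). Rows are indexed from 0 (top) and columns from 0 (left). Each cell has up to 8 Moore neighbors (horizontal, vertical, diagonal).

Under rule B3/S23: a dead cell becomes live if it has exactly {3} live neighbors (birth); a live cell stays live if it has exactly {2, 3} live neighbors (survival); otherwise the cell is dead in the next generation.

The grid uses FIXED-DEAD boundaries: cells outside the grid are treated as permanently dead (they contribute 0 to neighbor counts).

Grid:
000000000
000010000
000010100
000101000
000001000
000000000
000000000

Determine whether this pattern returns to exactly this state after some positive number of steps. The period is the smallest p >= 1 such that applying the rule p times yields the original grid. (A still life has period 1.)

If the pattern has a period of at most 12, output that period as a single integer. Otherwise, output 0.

Answer: 2

Derivation:
Simulating and comparing each generation to the original:
Gen 0 (original, given above): 6 live cells
Gen 1: 6 live cells, differs from original
Gen 2: 6 live cells, MATCHES original -> period = 2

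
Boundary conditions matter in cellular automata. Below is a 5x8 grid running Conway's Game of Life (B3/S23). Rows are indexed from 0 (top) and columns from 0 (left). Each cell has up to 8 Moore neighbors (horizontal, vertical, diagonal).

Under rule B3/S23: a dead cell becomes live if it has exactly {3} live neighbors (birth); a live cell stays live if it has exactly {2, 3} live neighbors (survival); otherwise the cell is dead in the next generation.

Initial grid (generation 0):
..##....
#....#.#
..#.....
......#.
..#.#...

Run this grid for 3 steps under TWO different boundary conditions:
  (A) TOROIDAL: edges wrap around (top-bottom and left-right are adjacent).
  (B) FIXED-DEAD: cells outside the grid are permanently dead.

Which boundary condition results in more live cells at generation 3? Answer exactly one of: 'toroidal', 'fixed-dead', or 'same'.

Under TOROIDAL boundary, generation 3:
##.###..
...##...
........
........
........
Population = 7

Under FIXED-DEAD boundary, generation 3:
........
..##....
........
........
........
Population = 2

Comparison: toroidal=7, fixed-dead=2 -> toroidal

Answer: toroidal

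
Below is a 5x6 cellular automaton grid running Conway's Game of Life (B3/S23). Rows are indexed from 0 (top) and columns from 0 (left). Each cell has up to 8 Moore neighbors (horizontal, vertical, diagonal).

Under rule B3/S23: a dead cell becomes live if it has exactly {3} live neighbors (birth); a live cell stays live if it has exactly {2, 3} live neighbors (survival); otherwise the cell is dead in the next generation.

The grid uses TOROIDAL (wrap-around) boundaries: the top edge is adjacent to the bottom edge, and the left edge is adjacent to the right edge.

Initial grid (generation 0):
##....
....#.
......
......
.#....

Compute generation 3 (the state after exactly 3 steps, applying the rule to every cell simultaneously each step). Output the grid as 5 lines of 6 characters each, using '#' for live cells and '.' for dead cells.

Simulating step by step:
Generation 0 (given above): 4 live cells
Generation 1: 4 live cells
##....
......
......
......
##....
Generation 2: 4 live cells
##....
......
......
......
##....
Generation 3: 4 live cells
(generation 3 grid is the final answer)

Answer: ##....
......
......
......
##....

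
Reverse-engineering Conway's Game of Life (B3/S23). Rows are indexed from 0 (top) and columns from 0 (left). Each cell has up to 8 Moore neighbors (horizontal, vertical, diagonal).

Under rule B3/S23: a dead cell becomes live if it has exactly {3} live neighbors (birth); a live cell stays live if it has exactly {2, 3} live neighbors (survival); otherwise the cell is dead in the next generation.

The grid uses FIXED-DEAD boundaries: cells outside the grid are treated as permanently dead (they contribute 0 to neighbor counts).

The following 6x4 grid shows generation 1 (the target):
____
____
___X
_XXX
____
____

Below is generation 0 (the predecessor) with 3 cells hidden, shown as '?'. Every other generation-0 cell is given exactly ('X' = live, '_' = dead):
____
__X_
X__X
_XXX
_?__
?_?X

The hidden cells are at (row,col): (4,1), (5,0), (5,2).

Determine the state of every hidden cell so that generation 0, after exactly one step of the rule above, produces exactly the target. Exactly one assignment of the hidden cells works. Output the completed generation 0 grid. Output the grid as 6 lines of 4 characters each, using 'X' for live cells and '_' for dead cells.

Hidden generation-0 cells (in order): (4,1), (5,0), (5,2).
A hidden cell only influences target cells in its own 3x3 neighborhood. Try each of the 2^3 = 8 assignments, step the completed generation 0 forward once under B3/S23, and compare with the target:
  (4,1)=_ (5,0)=_ (5,2)=_ -> step gives (4,3)='X' but target has '_' -> reject
  (4,1)=_ (5,0)=_ (5,2)=X -> step gives (4,1)='X' but target has '_' -> reject
  (4,1)=_ (5,0)=X (5,2)=_ -> step gives (4,1)='X' but target has '_' -> reject
  (4,1)=_ (5,0)=X (5,2)=X -> step reproduces the target at every cell -> ACCEPT
  (4,1)=X (5,0)=_ (5,2)=_ -> step gives (3,0)='X' but target has '_' -> reject
  (4,1)=X (5,0)=_ (5,2)=X -> step gives (3,0)='X' but target has '_' -> reject
  (4,1)=X (5,0)=X (5,2)=_ -> step gives (3,0)='X' but target has '_' -> reject
  (4,1)=X (5,0)=X (5,2)=X -> step gives (3,0)='X' but target has '_' -> reject
Unique solution: (4,1)=dead, (5,0)=live, (5,2)=live.
Check: live-neighbor counts of every cell in the completed generation 0:
0111
1212
1453
2232
2454
0211
Applying B3/S23 to generation 0 with these counts gives:
____
____
___X
_XXX
____
____
which matches the target exactly.

Answer: ____
__X_
X__X
_XXX
____
X_XX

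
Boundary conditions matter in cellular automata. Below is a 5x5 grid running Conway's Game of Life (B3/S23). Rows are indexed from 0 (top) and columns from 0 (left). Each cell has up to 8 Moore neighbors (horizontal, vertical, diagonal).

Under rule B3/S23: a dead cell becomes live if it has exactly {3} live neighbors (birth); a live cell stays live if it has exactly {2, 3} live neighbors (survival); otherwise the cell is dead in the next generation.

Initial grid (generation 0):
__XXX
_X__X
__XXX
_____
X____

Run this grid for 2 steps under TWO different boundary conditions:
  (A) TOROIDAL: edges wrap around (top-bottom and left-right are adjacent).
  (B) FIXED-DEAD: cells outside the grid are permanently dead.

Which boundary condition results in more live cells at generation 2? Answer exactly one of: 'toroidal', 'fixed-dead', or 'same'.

Under TOROIDAL boundary, generation 2:
_X__X
_____
XXX__
_____
_____
Population = 5

Under FIXED-DEAD boundary, generation 2:
__XX_
_X___
__XXX
__XXX
_____
Population = 9

Comparison: toroidal=5, fixed-dead=9 -> fixed-dead

Answer: fixed-dead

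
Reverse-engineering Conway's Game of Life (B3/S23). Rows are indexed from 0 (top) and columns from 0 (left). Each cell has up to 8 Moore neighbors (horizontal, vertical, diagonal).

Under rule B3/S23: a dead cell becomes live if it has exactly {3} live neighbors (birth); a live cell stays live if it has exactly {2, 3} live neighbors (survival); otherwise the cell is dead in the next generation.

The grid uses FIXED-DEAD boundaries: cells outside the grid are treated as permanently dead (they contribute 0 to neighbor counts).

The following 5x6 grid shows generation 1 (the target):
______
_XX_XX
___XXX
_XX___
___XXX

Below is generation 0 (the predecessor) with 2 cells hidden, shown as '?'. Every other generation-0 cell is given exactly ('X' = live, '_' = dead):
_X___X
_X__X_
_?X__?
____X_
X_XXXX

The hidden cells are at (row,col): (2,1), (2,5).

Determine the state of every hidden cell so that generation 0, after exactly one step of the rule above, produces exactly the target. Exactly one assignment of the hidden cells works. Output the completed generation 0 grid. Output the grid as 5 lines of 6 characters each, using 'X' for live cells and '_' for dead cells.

Hidden generation-0 cells (in order): (2,1), (2,5).
A hidden cell only influences target cells in its own 3x3 neighborhood. Try each of the 2^2 = 4 assignments, step the completed generation 0 forward once under B3/S23, and compare with the target:
  (2,1)=_ (2,5)=_ -> step gives (1,4)='_' but target has 'X' -> reject
  (2,1)=_ (2,5)=X -> step reproduces the target at every cell -> ACCEPT
  (2,1)=X (2,5)=_ -> step gives (1,0)='X' but target has '_' -> reject
  (2,1)=X (2,5)=X -> step gives (1,0)='X' but target has '_' -> reject
Unique solution: (2,1)=dead, (2,5)=live.
Check: live-neighbor counts of every cell in the completed generation 0:
212121
223223
121332
133544
021332
Applying B3/S23 to generation 0 with these counts gives:
______
_XX_XX
___XXX
_XX___
___XXX
which matches the target exactly.

Answer: _X___X
_X__X_
__X__X
____X_
X_XXXX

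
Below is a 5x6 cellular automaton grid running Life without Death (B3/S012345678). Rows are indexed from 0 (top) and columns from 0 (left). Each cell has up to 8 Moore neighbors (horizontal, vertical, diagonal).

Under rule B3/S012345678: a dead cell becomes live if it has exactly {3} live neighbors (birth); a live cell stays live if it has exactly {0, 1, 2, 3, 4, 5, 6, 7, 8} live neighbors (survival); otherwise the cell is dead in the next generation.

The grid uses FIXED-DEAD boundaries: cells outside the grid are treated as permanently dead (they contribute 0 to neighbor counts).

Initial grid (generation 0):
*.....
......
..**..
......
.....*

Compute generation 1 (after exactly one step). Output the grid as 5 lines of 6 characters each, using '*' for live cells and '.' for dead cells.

Answer: *.....
......
..**..
......
.....*

Derivation:
Simulating step by step:
Generation 0 (given above): 4 live cells
Generation 1: 4 live cells
(generation 1 grid is the final answer)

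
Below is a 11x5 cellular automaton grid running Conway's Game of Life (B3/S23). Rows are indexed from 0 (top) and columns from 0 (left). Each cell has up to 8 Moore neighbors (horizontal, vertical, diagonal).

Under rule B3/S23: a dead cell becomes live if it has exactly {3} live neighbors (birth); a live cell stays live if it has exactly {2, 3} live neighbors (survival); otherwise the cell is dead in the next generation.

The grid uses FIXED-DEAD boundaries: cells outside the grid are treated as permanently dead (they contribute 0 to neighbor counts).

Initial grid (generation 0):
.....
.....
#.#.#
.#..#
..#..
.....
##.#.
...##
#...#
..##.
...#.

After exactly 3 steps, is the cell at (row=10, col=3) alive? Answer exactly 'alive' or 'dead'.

Answer: alive

Derivation:
Simulating step by step:
Generation 0 (given above): 16 live cells
Generation 1: 21 live cells
.....
.....
.#.#.
.##..
.....
.##..
..###
#####
..#.#
..###
..##.
Generation 2: 11 live cells
.....
.....
.#...
.##..
.....
.##..
#...#
.....
.....
.#..#
..#.#
Generation 3: 8 live cells
.....
.....
.##..
.##..
.....
.#...
.#...
.....
.....
...#.
...#.

Cell (10,3) at generation 3: 1 -> alive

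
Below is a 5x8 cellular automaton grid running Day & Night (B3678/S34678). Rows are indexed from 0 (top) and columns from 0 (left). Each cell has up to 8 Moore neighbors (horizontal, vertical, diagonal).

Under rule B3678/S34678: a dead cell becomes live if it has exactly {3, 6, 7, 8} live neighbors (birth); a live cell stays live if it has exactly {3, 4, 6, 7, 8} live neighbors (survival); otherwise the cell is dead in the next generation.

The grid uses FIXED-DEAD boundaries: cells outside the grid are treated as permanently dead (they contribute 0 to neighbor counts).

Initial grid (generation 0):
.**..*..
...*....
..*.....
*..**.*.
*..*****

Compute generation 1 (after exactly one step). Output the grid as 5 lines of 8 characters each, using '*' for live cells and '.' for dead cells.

Answer: ........
.*......
....*...
.****.**
...****.

Derivation:
Simulating step by step:
Generation 0 (given above): 15 live cells
Generation 1: 12 live cells
(generation 1 grid is the final answer)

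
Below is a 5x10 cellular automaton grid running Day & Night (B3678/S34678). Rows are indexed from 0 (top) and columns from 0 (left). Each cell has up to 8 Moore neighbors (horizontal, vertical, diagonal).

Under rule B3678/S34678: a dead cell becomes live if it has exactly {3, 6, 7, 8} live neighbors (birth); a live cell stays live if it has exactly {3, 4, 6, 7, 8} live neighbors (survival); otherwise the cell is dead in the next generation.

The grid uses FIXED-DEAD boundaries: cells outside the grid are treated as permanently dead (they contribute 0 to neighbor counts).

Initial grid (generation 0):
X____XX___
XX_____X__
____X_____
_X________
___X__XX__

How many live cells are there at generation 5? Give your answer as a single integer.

Answer: 0

Derivation:
Simulating step by step:
Generation 0 (given above): 11 live cells
Generation 1: 5 live cells
_X________
_____XX___
XX________
__________
__________
Generation 2: 2 live cells
__________
XX________
__________
__________
__________
Generation 3: 0 live cells
__________
__________
__________
__________
__________
Generation 4: 0 live cells
__________
__________
__________
__________
__________
Generation 5: 0 live cells
__________
__________
__________
__________
__________
Population at generation 5: 0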